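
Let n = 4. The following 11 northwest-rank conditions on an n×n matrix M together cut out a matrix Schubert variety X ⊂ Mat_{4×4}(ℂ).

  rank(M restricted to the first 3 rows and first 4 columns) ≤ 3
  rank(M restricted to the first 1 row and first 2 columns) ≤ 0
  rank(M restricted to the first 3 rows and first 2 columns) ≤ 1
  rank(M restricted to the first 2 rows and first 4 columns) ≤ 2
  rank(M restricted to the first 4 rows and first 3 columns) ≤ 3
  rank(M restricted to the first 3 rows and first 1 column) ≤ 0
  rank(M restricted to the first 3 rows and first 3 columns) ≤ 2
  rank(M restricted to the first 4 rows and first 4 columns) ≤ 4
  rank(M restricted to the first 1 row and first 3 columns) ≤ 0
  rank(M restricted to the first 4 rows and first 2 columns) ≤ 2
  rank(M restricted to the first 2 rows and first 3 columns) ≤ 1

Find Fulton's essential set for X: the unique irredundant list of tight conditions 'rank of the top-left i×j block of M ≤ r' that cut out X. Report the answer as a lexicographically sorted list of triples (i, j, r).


The tightest implied rank at each (i,j), from the 11 conditions:

  i=1: 0  0  0  1
  i=2: 0  1  1  2
  i=3: 0  1  2  3
  i=4: 1  2  3  4

giving w = (4, 2, 3, 1) via Δ²R.

2 SE-corners of the 5-cell Rothe diagram give Ess(w):

[(1, 3, 0), (3, 1, 0)]


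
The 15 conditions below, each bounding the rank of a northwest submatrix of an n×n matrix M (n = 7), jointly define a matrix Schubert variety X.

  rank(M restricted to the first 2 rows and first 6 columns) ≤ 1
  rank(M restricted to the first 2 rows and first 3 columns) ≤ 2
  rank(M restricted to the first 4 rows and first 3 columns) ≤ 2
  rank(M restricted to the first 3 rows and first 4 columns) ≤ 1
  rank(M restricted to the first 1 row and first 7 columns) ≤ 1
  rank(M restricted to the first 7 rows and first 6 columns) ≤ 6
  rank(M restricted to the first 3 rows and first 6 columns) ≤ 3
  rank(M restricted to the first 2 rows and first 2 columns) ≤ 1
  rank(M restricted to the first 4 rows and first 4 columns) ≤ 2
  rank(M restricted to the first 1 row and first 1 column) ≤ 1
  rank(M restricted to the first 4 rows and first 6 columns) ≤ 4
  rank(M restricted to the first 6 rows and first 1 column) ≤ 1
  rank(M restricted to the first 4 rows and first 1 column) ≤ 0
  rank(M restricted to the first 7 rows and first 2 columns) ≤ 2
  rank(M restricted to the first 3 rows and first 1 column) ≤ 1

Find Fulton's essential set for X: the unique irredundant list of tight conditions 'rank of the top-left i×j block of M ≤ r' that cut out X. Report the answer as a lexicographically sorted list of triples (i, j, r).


The tightest implied rank at each (i,j), from the 15 conditions:

  i=1: 0, 1, 1, 1, 1, 1, 1
  i=2: 0, 1, 1, 1, 1, 1, 2
  i=3: 0, 1, 1, 1, 2, 2, 3
  i=4: 0, 1, 2, 2, 3, 3, 4
  i=5: 1, 2, 3, 3, 4, 4, 5
  i=6: 1, 2, 3, 4, 5, 5, 6
  i=7: 1, 2, 3, 4, 5, 6, 7

hence w(1..7) = (2, 7, 5, 3, 1, 4, 6).

ℓ(w)=10; the 3 essential cells (i,j,r):

[(2, 6, 1), (3, 4, 1), (4, 1, 0)]


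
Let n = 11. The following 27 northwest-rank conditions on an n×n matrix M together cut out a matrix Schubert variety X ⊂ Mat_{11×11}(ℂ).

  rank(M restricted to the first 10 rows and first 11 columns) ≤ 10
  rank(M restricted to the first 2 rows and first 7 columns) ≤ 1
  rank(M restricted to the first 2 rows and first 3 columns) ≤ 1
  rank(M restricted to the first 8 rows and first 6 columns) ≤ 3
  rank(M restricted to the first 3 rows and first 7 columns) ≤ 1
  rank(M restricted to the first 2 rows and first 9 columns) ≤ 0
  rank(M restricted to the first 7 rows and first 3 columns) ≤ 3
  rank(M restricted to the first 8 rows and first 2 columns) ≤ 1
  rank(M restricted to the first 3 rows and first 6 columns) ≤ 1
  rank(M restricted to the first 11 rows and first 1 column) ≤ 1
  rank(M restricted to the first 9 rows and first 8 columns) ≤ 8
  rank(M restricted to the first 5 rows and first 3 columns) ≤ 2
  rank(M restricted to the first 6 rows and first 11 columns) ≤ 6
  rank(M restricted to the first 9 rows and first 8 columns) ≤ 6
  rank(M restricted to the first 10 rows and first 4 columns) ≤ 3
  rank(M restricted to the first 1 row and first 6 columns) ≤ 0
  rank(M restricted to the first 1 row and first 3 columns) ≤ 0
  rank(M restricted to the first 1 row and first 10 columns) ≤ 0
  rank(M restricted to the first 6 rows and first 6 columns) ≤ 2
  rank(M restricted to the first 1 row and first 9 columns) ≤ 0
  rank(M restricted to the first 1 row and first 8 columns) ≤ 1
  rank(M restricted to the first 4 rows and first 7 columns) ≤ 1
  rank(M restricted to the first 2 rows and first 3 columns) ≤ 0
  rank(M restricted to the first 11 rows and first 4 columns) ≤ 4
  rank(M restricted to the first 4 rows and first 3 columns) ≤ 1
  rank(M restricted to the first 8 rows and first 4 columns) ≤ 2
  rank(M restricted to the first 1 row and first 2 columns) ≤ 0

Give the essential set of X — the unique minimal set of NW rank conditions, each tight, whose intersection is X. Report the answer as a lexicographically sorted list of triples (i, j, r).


Computing R[i][j] = min implied NW-rank bound (n=11, 27 conditions):

  row 1: 0  0  0  0  0  0  0  0  0  0  1
  row 2: 0  0  0  0  0  0  0  0  0  1  2
  row 3: 1  1  1  1  1  1  1  1  1  2  3
  row 4: 1  1  1  1  1  1  1  2  2  3  4
  row 5: 1  1  2  2  2  2  2  3  3  4  5
  row 6: 1  1  2  2  2  2  3  4  4  5  6
  row 7: 1  1  2  2  3  3  4  5  5  6  7
  row 8: 1  1  2  2  3  3  4  5  6  7  8
  row 9: 1  2  3  3  4  4  5  6  7  8  9
  row 10: 1  2  3  3  4  5  6  7  8  9  10
  row 11: 1  2  3  4  5  6  7  8  9  10  11

hence w(1..11) = (11, 10, 1, 8, 3, 7, 5, 9, 2, 6, 4).

Fulton essential set (8 of the 36 Rothe cells):

[(1, 10, 0), (2, 9, 0), (4, 7, 1), (6, 6, 2), (8, 2, 1), (8, 4, 2), (8, 6, 3), (10, 4, 3)]


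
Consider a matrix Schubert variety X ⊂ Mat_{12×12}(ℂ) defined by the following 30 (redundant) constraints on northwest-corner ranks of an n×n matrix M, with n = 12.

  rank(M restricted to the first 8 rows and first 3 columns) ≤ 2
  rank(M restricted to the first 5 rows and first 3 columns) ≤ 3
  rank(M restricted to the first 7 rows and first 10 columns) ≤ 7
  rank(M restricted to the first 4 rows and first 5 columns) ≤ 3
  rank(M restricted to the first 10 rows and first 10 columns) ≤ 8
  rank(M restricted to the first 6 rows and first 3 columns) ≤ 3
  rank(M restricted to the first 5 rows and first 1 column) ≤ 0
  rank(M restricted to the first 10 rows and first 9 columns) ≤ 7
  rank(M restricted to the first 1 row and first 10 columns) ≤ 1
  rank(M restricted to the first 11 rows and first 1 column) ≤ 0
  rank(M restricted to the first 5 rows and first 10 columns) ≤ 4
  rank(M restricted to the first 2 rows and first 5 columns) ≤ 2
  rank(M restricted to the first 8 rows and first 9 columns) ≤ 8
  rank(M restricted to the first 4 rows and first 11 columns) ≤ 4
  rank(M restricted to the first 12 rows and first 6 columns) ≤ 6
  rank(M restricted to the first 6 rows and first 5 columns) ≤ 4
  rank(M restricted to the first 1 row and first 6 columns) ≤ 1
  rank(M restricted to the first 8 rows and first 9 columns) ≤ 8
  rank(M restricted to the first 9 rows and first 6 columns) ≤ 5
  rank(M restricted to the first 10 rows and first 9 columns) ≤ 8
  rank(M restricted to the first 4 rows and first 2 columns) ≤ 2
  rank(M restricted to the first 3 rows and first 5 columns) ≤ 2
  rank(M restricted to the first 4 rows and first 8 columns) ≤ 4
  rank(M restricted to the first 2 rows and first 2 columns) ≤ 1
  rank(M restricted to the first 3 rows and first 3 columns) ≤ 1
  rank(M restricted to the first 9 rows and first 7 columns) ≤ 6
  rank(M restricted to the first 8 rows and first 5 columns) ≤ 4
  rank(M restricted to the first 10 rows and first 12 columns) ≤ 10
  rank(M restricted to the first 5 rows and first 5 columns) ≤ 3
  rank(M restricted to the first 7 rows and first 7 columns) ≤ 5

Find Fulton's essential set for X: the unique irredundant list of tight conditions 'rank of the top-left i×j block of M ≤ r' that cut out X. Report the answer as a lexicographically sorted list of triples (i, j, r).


Recovering R(i,j) via the rank-extension bound from the 30 conditions:

  row 1: 0 | 1 | 1 | 1 | 1 | 1 | 1 | 1 | 1 | 1 | 1 | 1
  row 2: 0 | 1 | 1 | 2 | 2 | 2 | 2 | 2 | 2 | 2 | 2 | 2
  row 3: 0 | 1 | 1 | 2 | 2 | 3 | 3 | 3 | 3 | 3 | 3 | 3
  row 4: 0 | 1 | 2 | 3 | 3 | 4 | 4 | 4 | 4 | 4 | 4 | 4
  row 5: 0 | 1 | 2 | 3 | 3 | 4 | 4 | 4 | 4 | 4 | 5 | 5
  row 6: 0 | 1 | 2 | 3 | 4 | 5 | 5 | 5 | 5 | 5 | 6 | 6
  row 7: 0 | 1 | 2 | 3 | 4 | 5 | 5 | 6 | 6 | 6 | 7 | 7
  row 8: 0 | 1 | 2 | 3 | 4 | 5 | 6 | 7 | 7 | 7 | 8 | 8
  row 9: 0 | 1 | 2 | 3 | 4 | 5 | 6 | 7 | 7 | 8 | 9 | 9
  row 10: 0 | 1 | 2 | 3 | 4 | 5 | 6 | 7 | 7 | 8 | 9 | 10
  row 11: 0 | 1 | 2 | 3 | 4 | 5 | 6 | 7 | 8 | 9 | 10 | 11
  row 12: 1 | 2 | 3 | 4 | 5 | 6 | 7 | 8 | 9 | 10 | 11 | 12

reading off 1-entries of Δ²R: w = (2, 4, 6, 3, 11, 5, 8, 7, 10, 12, 9, 1).

Rothe diagram D(w) (22 cells), 7 SE-corners (essential conditions):

[(3, 3, 1), (3, 5, 2), (5, 5, 3), (5, 10, 4), (7, 7, 5), (10, 9, 7), (11, 1, 0)]


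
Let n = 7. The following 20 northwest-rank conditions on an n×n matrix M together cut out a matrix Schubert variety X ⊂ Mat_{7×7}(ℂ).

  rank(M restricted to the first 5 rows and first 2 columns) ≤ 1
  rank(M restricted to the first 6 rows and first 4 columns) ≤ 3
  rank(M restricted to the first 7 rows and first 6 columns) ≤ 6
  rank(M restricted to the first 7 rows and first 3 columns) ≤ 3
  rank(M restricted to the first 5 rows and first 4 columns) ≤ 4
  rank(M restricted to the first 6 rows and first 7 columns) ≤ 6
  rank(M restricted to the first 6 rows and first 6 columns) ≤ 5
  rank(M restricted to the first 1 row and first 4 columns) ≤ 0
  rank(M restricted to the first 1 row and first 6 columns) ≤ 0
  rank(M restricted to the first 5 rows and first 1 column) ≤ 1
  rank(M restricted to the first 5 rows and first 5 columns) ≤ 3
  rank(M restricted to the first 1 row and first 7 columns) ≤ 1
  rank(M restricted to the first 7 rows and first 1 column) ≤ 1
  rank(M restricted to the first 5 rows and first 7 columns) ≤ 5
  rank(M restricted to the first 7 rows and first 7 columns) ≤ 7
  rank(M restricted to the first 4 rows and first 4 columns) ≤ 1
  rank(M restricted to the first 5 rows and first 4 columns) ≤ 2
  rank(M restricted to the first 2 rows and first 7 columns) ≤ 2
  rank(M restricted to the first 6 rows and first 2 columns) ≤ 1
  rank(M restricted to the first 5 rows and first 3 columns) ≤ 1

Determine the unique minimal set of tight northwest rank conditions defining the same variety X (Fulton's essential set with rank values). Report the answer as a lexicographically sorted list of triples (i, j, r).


Rank table r_w(7×7) implied by the 20 constraints:

  0  0  0  0  0  0  1
  1  1  1  1  1  1  2
  1  1  1  1  2  2  3
  1  1  1  1  2  3  4
  1  1  1  2  3  4  5
  1  1  2  3  4  5  6
  1  2  3  4  5  6  7

second differences of R give the permutation w = (7, 1, 5, 6, 4, 3, 2).

4 SE-corners of the 15-cell Rothe diagram give Ess(w):

[(1, 6, 0), (4, 4, 1), (5, 3, 1), (6, 2, 1)]


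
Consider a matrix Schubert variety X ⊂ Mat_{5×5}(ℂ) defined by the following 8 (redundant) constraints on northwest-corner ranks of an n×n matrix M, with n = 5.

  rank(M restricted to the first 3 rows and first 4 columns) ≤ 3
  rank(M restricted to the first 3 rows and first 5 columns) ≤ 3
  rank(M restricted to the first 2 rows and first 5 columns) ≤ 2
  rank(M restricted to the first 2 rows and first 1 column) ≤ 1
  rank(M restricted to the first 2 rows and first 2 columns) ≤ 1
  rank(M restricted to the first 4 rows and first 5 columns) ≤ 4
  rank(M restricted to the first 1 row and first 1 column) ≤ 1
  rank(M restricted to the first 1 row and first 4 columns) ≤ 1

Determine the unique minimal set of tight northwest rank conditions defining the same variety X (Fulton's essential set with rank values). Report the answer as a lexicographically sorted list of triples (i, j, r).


Computing R[i][j] = min implied NW-rank bound (n=5, 8 conditions):

  i=1: 1 1 1 1 1
  i=2: 1 1 2 2 2
  i=3: 1 2 3 3 3
  i=4: 1 2 3 4 4
  i=5: 1 2 3 4 5

the unique w with this rank table is (1, 3, 2, 4, 5).

|D(w)|=1, |Ess(w)|=1:

[(2, 2, 1)]


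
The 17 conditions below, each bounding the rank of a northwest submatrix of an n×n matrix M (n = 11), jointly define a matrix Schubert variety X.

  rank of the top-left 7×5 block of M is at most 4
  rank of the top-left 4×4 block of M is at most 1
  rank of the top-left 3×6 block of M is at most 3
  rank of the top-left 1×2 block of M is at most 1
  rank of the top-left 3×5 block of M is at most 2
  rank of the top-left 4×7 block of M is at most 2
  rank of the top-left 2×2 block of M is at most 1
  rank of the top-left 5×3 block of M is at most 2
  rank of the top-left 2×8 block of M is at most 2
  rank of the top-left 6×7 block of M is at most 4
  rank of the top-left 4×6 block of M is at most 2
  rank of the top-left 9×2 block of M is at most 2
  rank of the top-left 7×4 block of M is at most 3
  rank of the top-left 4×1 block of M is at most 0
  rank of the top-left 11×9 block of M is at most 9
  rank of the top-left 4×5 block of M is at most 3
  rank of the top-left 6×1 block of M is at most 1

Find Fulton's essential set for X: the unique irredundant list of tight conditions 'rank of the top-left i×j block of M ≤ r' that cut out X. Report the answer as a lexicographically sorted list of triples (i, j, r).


Rank table r_w(11×11) implied by the 17 constraints:

  0 1 1 1 1 1 1 1 1 1 1
  0 1 1 1 2 2 2 2 2 2 2
  0 1 1 1 2 2 2 3 3 3 3
  0 1 1 1 2 2 2 3 4 4 4
  1 2 2 2 3 3 3 4 5 5 5
  1 2 3 3 4 4 4 5 6 6 6
  1 2 3 3 4 5 5 6 7 7 7
  1 2 3 4 5 6 6 7 8 8 8
  1 2 3 4 5 6 7 8 9 9 9
  1 2 3 4 5 6 7 8 9 10 10
  1 2 3 4 5 6 7 8 9 10 11

the unique w with this rank table is (2, 5, 8, 9, 1, 3, 6, 4, 7, 10, 11).

Fulton essential set (4 of the 15 Rothe cells):

[(4, 1, 0), (4, 4, 1), (4, 7, 2), (7, 4, 3)]


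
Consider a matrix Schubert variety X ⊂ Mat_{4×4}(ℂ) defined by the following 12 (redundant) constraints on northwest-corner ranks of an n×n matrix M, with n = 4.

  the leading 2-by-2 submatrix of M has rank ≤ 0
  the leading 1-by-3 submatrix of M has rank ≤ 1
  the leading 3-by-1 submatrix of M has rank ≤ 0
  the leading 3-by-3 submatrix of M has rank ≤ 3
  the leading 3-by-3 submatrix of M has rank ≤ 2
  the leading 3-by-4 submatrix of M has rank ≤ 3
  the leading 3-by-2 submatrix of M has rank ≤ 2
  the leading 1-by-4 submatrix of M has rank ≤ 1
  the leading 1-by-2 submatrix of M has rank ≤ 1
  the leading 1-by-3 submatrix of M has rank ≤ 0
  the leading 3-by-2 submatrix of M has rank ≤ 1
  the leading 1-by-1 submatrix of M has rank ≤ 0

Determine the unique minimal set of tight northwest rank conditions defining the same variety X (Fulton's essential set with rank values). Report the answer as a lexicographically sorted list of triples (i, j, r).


The tightest implied rank at each (i,j), from the 12 conditions:

  R[1]: 0, 0, 0, 1
  R[2]: 0, 0, 1, 2
  R[3]: 0, 1, 2, 3
  R[4]: 1, 2, 3, 4

giving w = (4, 3, 2, 1) via Δ²R.

D(w) has 6 cells with 3 SE-corners; essential set:

[(1, 3, 0), (2, 2, 0), (3, 1, 0)]


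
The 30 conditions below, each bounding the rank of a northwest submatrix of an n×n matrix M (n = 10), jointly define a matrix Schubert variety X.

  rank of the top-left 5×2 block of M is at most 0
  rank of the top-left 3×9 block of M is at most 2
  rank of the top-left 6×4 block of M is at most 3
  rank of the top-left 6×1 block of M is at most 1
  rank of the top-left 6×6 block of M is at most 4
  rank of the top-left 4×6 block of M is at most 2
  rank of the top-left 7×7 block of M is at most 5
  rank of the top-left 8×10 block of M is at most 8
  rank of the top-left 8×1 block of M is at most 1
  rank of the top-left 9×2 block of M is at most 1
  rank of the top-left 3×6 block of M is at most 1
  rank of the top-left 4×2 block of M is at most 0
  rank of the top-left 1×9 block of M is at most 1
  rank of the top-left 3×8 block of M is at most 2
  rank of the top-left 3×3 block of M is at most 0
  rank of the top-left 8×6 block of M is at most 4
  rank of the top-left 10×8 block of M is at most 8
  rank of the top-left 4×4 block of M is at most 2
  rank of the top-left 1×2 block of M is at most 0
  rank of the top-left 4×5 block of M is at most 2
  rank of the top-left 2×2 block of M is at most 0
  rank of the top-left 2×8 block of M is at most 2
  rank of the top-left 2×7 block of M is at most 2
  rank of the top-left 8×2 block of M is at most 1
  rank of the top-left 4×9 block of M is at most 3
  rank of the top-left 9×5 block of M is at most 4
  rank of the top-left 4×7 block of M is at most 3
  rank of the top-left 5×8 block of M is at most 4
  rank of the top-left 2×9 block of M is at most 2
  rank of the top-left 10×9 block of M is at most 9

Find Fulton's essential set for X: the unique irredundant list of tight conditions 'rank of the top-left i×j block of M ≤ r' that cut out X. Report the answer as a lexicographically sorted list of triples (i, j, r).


Recovering R(i,j) via the rank-extension bound from the 30 conditions:

  0 0 0 1 1 1 1 1 1 1
  0 0 0 1 1 1 2 2 2 2
  0 0 0 1 1 1 2 2 2 3
  0 0 1 2 2 2 3 3 3 4
  0 0 1 2 3 3 4 4 4 5
  1 1 2 3 4 4 5 5 5 6
  1 1 2 3 4 4 5 6 6 7
  1 1 2 3 4 4 5 6 7 8
  1 1 2 3 4 5 6 7 8 9
  1 2 3 4 5 6 7 8 9 10

second differences of R give the permutation w = (4, 7, 10, 3, 5, 1, 8, 9, 6, 2).

ℓ(w)=24; the 6 essential cells (i,j,r):

[(3, 3, 0), (3, 6, 1), (3, 9, 2), (5, 2, 0), (8, 6, 4), (9, 2, 1)]


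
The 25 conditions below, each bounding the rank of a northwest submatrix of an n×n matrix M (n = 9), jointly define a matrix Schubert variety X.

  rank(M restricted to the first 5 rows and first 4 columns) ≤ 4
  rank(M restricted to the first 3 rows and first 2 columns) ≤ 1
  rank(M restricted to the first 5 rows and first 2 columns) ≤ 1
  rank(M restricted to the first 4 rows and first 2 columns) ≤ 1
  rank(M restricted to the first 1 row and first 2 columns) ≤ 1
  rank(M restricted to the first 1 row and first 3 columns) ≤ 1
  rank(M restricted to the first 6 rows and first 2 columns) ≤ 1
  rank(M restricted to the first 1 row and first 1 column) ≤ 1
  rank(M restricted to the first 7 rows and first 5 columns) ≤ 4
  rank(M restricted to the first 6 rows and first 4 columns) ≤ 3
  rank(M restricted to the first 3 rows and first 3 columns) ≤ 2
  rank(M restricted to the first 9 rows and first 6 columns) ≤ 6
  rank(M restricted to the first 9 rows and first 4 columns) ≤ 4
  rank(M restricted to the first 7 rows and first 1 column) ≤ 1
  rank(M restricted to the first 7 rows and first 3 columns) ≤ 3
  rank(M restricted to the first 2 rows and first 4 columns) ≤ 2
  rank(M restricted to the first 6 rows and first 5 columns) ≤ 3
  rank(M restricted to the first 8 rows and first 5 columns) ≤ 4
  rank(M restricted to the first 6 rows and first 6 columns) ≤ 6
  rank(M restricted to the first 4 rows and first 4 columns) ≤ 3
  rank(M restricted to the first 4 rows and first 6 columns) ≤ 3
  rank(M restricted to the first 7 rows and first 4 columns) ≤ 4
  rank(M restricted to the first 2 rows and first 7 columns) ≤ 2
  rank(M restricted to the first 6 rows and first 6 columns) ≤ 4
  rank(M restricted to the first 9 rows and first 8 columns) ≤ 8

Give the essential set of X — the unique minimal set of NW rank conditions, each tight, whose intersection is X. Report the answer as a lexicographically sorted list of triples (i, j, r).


Propagating the 25 rank bounds to every northwest block:

  i=1: 1  1  1  1  1  1  1  1  1
  i=2: 1  1  2  2  2  2  2  2  2
  i=3: 1  1  2  3  3  3  3  3  3
  i=4: 1  1  2  3  3  3  4  4  4
  i=5: 1  1  2  3  3  4  5  5  5
  i=6: 1  1  2  3  3  4  5  6  6
  i=7: 1  2  3  4  4  5  6  7  7
  i=8: 1  2  3  4  4  5  6  7  8
  i=9: 1  2  3  4  5  6  7  8  9

hence w(1..9) = (1, 3, 4, 7, 6, 8, 2, 9, 5).

Fulton essential set (4 of the 10 Rothe cells):

[(4, 6, 3), (6, 2, 1), (6, 5, 3), (8, 5, 4)]


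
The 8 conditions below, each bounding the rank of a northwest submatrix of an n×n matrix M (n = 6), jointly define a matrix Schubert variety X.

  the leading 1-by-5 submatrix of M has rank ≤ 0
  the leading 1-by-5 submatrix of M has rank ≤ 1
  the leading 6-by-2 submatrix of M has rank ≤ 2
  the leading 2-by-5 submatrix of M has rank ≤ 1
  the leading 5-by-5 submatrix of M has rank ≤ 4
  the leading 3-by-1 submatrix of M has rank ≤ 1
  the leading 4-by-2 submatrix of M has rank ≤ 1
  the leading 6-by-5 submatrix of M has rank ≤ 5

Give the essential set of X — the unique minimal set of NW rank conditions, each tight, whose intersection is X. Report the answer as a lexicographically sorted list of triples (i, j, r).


Reconstructing r_w from the 8 given conditions:

  i=1: 0, 0, 0, 0, 0, 1
  i=2: 1, 1, 1, 1, 1, 2
  i=3: 1, 1, 2, 2, 2, 3
  i=4: 1, 1, 2, 3, 3, 4
  i=5: 1, 2, 3, 4, 4, 5
  i=6: 1, 2, 3, 4, 5, 6

hence w(1..6) = (6, 1, 3, 4, 2, 5).

Rothe diagram D(w) (7 cells), 2 SE-corners (essential conditions):

[(1, 5, 0), (4, 2, 1)]


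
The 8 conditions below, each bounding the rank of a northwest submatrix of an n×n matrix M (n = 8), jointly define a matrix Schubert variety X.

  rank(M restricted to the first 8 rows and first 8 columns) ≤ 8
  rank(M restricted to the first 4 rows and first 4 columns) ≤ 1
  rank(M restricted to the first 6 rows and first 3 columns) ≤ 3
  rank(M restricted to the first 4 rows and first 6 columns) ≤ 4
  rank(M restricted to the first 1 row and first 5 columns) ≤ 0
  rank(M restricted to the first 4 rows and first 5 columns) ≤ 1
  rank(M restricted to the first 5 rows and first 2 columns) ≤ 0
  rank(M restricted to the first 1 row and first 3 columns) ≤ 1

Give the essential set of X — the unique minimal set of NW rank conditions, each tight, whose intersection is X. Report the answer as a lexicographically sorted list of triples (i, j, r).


Recovering R(i,j) via the rank-extension bound from the 8 conditions:

  R[1]: 0, 0, 0, 0, 0, 1, 1, 1
  R[2]: 0, 0, 1, 1, 1, 2, 2, 2
  R[3]: 0, 0, 1, 1, 1, 2, 3, 3
  R[4]: 0, 0, 1, 1, 1, 2, 3, 4
  R[5]: 0, 0, 1, 2, 2, 3, 4, 5
  R[6]: 1, 1, 2, 3, 3, 4, 5, 6
  R[7]: 1, 2, 3, 4, 4, 5, 6, 7
  R[8]: 1, 2, 3, 4, 5, 6, 7, 8

the unique w with this rank table is (6, 3, 7, 8, 4, 1, 2, 5).

Fulton essential set (3 of the 17 Rothe cells):

[(1, 5, 0), (4, 5, 1), (5, 2, 0)]


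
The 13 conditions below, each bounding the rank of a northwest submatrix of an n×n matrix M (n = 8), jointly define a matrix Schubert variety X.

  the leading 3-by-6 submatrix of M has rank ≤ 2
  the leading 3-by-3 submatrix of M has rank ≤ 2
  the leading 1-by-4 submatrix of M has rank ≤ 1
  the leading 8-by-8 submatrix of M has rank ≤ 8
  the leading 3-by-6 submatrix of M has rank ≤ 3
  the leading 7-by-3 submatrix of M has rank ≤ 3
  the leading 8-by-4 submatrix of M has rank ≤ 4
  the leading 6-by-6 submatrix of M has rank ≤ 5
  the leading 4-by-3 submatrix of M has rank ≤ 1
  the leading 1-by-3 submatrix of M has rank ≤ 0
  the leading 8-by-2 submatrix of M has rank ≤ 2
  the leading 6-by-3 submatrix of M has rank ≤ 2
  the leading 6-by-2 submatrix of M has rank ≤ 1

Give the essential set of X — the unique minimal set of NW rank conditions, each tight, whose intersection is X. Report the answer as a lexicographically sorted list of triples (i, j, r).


Propagating the 13 rank bounds to every northwest block:

  R[1]: 0 0 0 1 1 1 1 1
  R[2]: 1 1 1 2 2 2 2 2
  R[3]: 1 1 1 2 2 2 3 3
  R[4]: 1 1 1 2 3 3 4 4
  R[5]: 1 1 2 3 4 4 5 5
  R[6]: 1 1 2 3 4 5 6 6
  R[7]: 1 2 3 4 5 6 7 7
  R[8]: 1 2 3 4 5 6 7 8

so w = (4, 1, 7, 5, 3, 6, 2, 8).

|D(w)|=11, |Ess(w)|=4:

[(1, 3, 0), (3, 6, 2), (4, 3, 1), (6, 2, 1)]


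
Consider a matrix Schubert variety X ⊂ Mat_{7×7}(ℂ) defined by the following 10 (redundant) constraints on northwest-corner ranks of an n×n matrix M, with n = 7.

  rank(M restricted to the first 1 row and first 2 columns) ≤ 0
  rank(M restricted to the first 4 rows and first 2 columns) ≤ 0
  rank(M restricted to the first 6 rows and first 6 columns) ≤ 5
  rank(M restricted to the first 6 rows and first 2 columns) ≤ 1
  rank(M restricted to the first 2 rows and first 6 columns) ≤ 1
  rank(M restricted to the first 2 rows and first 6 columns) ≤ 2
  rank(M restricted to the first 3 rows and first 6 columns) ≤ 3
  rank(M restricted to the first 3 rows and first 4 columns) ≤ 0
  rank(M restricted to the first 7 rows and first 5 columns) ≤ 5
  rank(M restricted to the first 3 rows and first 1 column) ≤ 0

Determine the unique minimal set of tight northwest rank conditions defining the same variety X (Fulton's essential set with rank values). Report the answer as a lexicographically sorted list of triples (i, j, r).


Computing R[i][j] = min implied NW-rank bound (n=7, 10 conditions):

  row 1: 0 0 0 0 1 1 1
  row 2: 0 0 0 0 1 1 2
  row 3: 0 0 0 0 1 2 3
  row 4: 0 0 1 1 2 3 4
  row 5: 1 1 2 2 3 4 5
  row 6: 1 1 2 3 4 5 6
  row 7: 1 2 3 4 5 6 7

so w = (5, 7, 6, 3, 1, 4, 2).

D(w) has 16 cells with 4 SE-corners; essential set:

[(2, 6, 1), (3, 4, 0), (4, 2, 0), (6, 2, 1)]


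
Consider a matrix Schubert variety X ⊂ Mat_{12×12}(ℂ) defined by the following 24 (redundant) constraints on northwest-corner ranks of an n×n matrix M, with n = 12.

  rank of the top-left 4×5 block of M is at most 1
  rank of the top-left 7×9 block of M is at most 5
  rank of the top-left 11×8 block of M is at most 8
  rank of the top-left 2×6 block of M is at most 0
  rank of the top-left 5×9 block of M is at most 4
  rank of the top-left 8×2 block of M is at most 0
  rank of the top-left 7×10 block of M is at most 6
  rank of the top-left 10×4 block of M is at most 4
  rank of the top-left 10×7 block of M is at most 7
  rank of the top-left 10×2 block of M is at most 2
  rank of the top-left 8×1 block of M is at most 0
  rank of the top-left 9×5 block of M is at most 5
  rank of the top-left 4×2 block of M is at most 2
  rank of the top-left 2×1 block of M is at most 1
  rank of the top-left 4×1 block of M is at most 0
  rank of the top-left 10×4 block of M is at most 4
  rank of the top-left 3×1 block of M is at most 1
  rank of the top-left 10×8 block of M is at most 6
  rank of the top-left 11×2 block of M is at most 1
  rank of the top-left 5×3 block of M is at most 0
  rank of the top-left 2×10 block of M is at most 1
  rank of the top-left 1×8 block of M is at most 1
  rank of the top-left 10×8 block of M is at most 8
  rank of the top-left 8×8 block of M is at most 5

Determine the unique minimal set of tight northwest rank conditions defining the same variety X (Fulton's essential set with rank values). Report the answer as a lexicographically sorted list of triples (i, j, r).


Recovering R(i,j) via the rank-extension bound from the 24 conditions:

  i=1: 0, 0, 0, 0, 0, 0, 1, 1, 1, 1, 1, 1
  i=2: 0, 0, 0, 0, 0, 0, 1, 1, 1, 1, 2, 2
  i=3: 0, 0, 0, 1, 1, 1, 2, 2, 2, 2, 3, 3
  i=4: 0, 0, 0, 1, 1, 2, 3, 3, 3, 3, 4, 4
  i=5: 0, 0, 0, 1, 2, 3, 4, 4, 4, 4, 5, 5
  i=6: 0, 0, 1, 2, 3, 4, 5, 5, 5, 5, 6, 6
  i=7: 0, 0, 1, 2, 3, 4, 5, 5, 5, 6, 7, 7
  i=8: 0, 0, 1, 2, 3, 4, 5, 5, 6, 7, 8, 8
  i=9: 1, 1, 2, 3, 4, 5, 6, 6, 7, 8, 9, 9
  i=10: 1, 1, 2, 3, 4, 5, 6, 6, 7, 8, 9, 10
  i=11: 1, 1, 2, 3, 4, 5, 6, 7, 8, 9, 10, 11
  i=12: 1, 2, 3, 4, 5, 6, 7, 8, 9, 10, 11, 12

reading off 1-entries of Δ²R: w = (7, 11, 4, 6, 5, 3, 10, 9, 1, 12, 8, 2).

Rothe diagram D(w) (37 cells), 9 SE-corners (essential conditions):

[(2, 6, 0), (2, 10, 1), (4, 5, 1), (5, 3, 0), (7, 9, 5), (8, 2, 0), (8, 8, 5), (10, 8, 6), (11, 2, 1)]


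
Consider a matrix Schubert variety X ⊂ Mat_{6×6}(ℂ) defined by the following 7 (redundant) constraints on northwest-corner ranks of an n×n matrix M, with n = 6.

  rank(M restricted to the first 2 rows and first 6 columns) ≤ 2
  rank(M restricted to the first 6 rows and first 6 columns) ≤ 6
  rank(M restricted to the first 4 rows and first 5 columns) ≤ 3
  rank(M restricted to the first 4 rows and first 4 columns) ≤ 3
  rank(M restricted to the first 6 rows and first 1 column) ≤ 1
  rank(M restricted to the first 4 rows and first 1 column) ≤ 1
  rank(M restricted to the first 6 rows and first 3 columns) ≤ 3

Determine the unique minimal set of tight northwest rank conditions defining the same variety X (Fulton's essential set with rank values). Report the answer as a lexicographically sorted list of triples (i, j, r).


Reconstructing r_w from the 7 given conditions:

  1  1  1  1  1  1
  1  2  2  2  2  2
  1  2  3  3  3  3
  1  2  3  3  3  4
  1  2  3  4  4  5
  1  2  3  4  5  6

hence w(1..6) = (1, 2, 3, 6, 4, 5).

|D(w)|=2, |Ess(w)|=1:

[(4, 5, 3)]


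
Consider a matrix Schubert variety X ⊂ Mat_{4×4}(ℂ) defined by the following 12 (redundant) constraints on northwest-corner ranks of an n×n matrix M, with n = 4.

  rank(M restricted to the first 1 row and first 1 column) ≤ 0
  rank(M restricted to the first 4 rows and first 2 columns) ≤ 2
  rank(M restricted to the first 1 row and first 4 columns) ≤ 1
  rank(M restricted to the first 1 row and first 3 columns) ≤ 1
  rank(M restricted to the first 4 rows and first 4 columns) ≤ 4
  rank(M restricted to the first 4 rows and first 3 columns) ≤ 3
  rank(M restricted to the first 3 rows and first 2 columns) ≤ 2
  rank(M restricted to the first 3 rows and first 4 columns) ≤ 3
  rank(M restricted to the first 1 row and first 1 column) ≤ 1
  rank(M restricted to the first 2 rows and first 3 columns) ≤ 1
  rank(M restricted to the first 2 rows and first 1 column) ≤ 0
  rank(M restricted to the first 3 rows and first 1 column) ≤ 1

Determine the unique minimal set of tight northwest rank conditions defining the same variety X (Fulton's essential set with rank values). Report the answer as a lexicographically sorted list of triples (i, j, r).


Reconstructing r_w from the 12 given conditions:

  R[1]: 0 1 1 1
  R[2]: 0 1 1 2
  R[3]: 1 2 2 3
  R[4]: 1 2 3 4

the unique w with this rank table is (2, 4, 1, 3).

|D(w)|=3, |Ess(w)|=2:

[(2, 1, 0), (2, 3, 1)]


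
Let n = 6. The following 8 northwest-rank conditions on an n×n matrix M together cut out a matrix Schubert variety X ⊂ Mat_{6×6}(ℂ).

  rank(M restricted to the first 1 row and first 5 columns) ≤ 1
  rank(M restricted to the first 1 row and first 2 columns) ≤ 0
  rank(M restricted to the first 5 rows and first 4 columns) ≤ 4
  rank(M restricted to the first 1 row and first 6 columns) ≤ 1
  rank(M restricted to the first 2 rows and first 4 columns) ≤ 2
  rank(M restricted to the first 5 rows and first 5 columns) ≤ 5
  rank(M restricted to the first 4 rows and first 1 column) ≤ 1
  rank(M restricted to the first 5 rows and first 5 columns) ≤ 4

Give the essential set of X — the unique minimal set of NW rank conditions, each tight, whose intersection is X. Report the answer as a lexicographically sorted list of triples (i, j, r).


Computing R[i][j] = min implied NW-rank bound (n=6, 8 conditions):

  R[1]: 0  0  1  1  1  1
  R[2]: 1  1  2  2  2  2
  R[3]: 1  2  3  3  3  3
  R[4]: 1  2  3  4  4  4
  R[5]: 1  2  3  4  4  5
  R[6]: 1  2  3  4  5  6

hence w(1..6) = (3, 1, 2, 4, 6, 5).

Rothe diagram D(w) (3 cells), 2 SE-corners (essential conditions):

[(1, 2, 0), (5, 5, 4)]


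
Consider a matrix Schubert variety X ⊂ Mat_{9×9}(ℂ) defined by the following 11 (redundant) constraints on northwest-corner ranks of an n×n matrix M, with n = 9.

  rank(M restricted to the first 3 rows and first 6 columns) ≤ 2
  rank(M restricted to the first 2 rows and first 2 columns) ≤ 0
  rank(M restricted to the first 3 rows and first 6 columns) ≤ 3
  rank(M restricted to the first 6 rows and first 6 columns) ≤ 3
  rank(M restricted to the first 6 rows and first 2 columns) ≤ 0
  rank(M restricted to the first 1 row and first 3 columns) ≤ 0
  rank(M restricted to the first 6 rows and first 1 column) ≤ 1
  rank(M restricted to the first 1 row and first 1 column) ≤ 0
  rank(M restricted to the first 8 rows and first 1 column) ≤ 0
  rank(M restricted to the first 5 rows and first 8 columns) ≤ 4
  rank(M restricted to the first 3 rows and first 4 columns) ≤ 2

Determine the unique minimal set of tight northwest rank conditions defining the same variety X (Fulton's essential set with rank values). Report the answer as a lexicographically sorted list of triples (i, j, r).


Computing R[i][j] = min implied NW-rank bound (n=9, 11 conditions):

  0 | 0 | 0 | 1 | 1 | 1 | 1 | 1 | 1
  0 | 0 | 1 | 2 | 2 | 2 | 2 | 2 | 2
  0 | 0 | 1 | 2 | 2 | 2 | 3 | 3 | 3
  0 | 0 | 1 | 2 | 3 | 3 | 4 | 4 | 4
  0 | 0 | 1 | 2 | 3 | 3 | 4 | 4 | 5
  0 | 0 | 1 | 2 | 3 | 3 | 4 | 5 | 6
  0 | 1 | 2 | 3 | 4 | 4 | 5 | 6 | 7
  0 | 1 | 2 | 3 | 4 | 5 | 6 | 7 | 8
  1 | 2 | 3 | 4 | 5 | 6 | 7 | 8 | 9

giving w = (4, 3, 7, 5, 9, 8, 2, 6, 1) via Δ²R.

ℓ(w)=20; the 6 essential cells (i,j,r):

[(1, 3, 0), (3, 6, 2), (5, 8, 4), (6, 2, 0), (6, 6, 3), (8, 1, 0)]


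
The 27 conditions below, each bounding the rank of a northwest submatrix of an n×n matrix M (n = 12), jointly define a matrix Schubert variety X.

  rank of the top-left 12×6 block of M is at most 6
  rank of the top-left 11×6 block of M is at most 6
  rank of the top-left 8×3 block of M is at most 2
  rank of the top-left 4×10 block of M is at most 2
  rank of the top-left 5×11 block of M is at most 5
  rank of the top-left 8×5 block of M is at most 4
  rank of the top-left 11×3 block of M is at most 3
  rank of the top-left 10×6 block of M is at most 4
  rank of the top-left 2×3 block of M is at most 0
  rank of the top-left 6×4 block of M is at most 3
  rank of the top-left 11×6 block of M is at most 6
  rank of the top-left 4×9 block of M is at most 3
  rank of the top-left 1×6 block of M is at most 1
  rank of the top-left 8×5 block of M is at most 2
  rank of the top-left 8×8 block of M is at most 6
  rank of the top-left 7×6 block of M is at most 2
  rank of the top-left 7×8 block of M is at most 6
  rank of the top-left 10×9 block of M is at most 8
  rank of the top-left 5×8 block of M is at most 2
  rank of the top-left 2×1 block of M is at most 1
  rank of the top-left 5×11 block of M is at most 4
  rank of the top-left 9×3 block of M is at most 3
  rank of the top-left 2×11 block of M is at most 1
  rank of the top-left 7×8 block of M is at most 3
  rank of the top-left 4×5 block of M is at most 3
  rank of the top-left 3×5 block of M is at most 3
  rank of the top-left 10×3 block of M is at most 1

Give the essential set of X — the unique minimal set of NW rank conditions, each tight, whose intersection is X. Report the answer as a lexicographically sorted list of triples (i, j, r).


Propagating the 27 rank bounds to every northwest block:

  row 1: 0 0 0 1 1 1 1 1 1 1 1 1
  row 2: 0 0 0 1 1 1 1 1 1 1 1 2
  row 3: 1 1 1 2 2 2 2 2 2 2 2 3
  row 4: 1 1 1 2 2 2 2 2 2 2 3 4
  row 5: 1 1 1 2 2 2 2 2 3 3 4 5
  row 6: 1 1 1 2 2 2 3 3 4 4 5 6
  row 7: 1 1 1 2 2 2 3 3 4 5 6 7
  row 8: 1 1 1 2 2 3 4 4 5 6 7 8
  row 9: 1 1 1 2 3 4 5 5 6 7 8 9
  row 10: 1 1 1 2 3 4 5 6 7 8 9 10
  row 11: 1 2 2 3 4 5 6 7 8 9 10 11
  row 12: 1 2 3 4 5 6 7 8 9 10 11 12

second differences of R give the permutation w = (4, 12, 1, 11, 9, 7, 10, 6, 5, 8, 2, 3).

Fulton essential set (8 of the 43 Rothe cells):

[(2, 3, 0), (2, 11, 1), (4, 10, 2), (5, 8, 2), (7, 6, 2), (7, 8, 3), (8, 5, 2), (10, 3, 1)]


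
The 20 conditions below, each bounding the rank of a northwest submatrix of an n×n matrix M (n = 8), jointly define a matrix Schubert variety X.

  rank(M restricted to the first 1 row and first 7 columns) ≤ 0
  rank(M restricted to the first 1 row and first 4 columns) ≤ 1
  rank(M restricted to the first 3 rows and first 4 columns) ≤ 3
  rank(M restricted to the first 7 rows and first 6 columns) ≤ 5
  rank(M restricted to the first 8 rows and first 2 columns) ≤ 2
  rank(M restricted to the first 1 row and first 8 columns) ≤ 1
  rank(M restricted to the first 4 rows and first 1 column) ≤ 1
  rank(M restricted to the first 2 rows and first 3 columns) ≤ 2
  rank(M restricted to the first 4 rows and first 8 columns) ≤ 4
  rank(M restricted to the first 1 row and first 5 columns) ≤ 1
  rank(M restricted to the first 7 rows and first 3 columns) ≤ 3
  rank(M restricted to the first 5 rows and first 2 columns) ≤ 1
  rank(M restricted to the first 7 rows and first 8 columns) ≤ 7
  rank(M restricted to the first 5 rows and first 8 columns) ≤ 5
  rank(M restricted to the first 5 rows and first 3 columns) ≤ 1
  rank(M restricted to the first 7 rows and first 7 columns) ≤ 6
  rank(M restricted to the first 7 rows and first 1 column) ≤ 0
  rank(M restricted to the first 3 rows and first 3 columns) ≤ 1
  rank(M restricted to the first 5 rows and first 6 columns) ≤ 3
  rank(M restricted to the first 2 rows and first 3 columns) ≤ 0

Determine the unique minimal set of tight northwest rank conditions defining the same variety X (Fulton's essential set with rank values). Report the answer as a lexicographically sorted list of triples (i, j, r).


Propagating the 20 rank bounds to every northwest block:

  0  0  0  0  0  0  0  1
  0  0  0  1  1  1  1  2
  0  1  1  2  2  2  2  3
  0  1  1  2  3  3  3  4
  0  1  1  2  3  3  4  5
  0  1  2  3  4  4  5  6
  0  1  2  3  4  5  6  7
  1  2  3  4  5  6  7  8

the unique w with this rank table is (8, 4, 2, 5, 7, 3, 6, 1).

ℓ(w)=18; the 5 essential cells (i,j,r):

[(1, 7, 0), (2, 3, 0), (5, 3, 1), (5, 6, 3), (7, 1, 0)]


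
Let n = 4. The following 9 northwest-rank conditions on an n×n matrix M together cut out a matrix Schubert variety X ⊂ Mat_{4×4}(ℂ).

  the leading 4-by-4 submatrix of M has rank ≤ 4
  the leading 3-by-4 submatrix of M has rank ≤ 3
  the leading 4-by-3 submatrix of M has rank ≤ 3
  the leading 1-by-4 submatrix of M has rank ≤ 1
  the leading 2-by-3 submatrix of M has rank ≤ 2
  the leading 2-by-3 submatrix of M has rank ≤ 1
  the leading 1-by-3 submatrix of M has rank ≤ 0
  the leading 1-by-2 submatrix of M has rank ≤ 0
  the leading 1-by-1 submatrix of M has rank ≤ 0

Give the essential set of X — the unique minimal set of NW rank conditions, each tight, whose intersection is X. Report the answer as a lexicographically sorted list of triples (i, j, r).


Reconstructing r_w from the 9 given conditions:

  0 0 0 1
  1 1 1 2
  1 2 2 3
  1 2 3 4

the unique w with this rank table is (4, 1, 2, 3).

Rothe diagram D(w) (3 cells), 1 SE-corner (essential condition):

[(1, 3, 0)]


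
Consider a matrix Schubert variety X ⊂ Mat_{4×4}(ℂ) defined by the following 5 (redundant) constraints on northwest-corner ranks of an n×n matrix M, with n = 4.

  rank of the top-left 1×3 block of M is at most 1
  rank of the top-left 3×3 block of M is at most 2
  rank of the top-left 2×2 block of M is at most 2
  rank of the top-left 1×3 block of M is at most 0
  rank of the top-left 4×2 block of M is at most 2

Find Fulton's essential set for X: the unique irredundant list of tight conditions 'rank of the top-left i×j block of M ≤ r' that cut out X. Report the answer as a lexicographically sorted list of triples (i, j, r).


Rank table r_w(4×4) implied by the 5 constraints:

  i=1: 0, 0, 0, 1
  i=2: 1, 1, 1, 2
  i=3: 1, 2, 2, 3
  i=4: 1, 2, 3, 4

reading off 1-entries of Δ²R: w = (4, 1, 2, 3).

D(w) has 3 cells with 1 SE-corner; essential set:

[(1, 3, 0)]


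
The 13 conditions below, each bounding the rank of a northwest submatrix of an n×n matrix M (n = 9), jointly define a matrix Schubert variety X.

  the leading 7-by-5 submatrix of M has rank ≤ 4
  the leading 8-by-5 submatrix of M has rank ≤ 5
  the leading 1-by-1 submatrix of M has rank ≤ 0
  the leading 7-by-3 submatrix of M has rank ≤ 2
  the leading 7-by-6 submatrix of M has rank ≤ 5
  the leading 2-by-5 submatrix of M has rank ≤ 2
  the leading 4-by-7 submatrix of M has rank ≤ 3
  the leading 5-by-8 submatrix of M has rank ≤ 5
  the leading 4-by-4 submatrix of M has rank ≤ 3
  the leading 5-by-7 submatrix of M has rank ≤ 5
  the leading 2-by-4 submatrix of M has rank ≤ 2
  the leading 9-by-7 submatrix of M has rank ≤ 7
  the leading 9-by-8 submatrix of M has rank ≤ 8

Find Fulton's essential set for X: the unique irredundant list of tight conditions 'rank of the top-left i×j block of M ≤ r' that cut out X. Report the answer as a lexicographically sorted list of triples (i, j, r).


Reconstructing r_w from the 13 given conditions:

  0  1  1  1  1  1  1  1  1
  1  2  2  2  2  2  2  2  2
  1  2  2  3  3  3  3  3  3
  1  2  2  3  3  3  3  4  4
  1  2  2  3  4  4  4  5  5
  1  2  2  3  4  5  5  6  6
  1  2  2  3  4  5  6  7  7
  1  2  3  4  5  6  7  8  8
  1  2  3  4  5  6  7  8  9

the unique w with this rank table is (2, 1, 4, 8, 5, 6, 7, 3, 9).

3 SE-corners of the 9-cell Rothe diagram give Ess(w):

[(1, 1, 0), (4, 7, 3), (7, 3, 2)]
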